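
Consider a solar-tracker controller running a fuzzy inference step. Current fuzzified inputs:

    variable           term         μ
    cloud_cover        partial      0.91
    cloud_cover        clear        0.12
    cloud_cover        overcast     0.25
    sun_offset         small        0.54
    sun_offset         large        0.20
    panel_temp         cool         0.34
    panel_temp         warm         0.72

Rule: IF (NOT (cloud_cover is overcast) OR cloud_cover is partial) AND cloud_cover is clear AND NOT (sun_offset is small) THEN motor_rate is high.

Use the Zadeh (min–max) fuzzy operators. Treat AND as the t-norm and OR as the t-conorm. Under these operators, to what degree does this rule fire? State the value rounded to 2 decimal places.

0.12

firing strength: (¬overcast=1−0.25=0.75 OR partial=0.91) = 0.91; AND[min(a, b)] with clear=0.12, ¬small=1−0.54=0.46 → w = 0.12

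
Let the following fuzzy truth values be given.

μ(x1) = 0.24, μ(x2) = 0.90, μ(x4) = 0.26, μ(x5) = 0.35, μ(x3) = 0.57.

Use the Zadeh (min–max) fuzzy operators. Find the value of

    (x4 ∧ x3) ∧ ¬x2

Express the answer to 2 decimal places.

0.10

x4 ∧ x3 = min(a, b) on (0.26, 0.57) = 0.26
¬x2 = 1 − 0.90 = 0.10
(x4 ∧ x3) ∧ ¬x2 = min(a, b) on (0.26, 0.10) = 0.10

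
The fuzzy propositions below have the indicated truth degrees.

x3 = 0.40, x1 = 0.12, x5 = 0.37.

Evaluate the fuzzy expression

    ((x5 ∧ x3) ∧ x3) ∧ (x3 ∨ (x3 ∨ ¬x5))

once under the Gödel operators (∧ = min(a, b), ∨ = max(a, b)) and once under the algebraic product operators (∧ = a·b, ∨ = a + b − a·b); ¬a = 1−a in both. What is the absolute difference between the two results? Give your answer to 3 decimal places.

Under Gödel:
  x5 ∧ x3 = min(a, b) on (0.37, 0.40) = 0.37
  (x5 ∧ x3) ∧ x3 = min(a, b) on (0.37, 0.40) = 0.37
  ¬x5 = 1 − 0.37 = 0.63
  x3 ∨ ¬x5 = max(a, b) on (0.40, 0.63) = 0.63
  x3 ∨ (x3 ∨ ¬x5) = max(a, b) on (0.40, 0.63) = 0.63
  ((x5 ∧ x3) ∧ x3) ∧ (x3 ∨ (x3 ∨ ¬x5)) = min(a, b) on (0.37, 0.63) = 0.37
  → value = 0.3700
Under algebraic product:
  x5 ∧ x3 = a·b on (0.3700, 0.4000) = 0.1480
  (x5 ∧ x3) ∧ x3 = a·b on (0.1480, 0.4000) = 0.0592
  ¬x5 = 1 − 0.3700 = 0.6300
  x3 ∨ ¬x5 = a + b − a·b on (0.4000, 0.6300) = 0.7780
  x3 ∨ (x3 ∨ ¬x5) = a + b − a·b on (0.4000, 0.7780) = 0.8668
  ((x5 ∧ x3) ∧ x3) ∧ (x3 ∨ (x3 ∨ ¬x5)) = a·b on (0.0592, 0.8668) = 0.0513
  → value = 0.0513
|0.3700 − 0.0513| = 0.319

0.319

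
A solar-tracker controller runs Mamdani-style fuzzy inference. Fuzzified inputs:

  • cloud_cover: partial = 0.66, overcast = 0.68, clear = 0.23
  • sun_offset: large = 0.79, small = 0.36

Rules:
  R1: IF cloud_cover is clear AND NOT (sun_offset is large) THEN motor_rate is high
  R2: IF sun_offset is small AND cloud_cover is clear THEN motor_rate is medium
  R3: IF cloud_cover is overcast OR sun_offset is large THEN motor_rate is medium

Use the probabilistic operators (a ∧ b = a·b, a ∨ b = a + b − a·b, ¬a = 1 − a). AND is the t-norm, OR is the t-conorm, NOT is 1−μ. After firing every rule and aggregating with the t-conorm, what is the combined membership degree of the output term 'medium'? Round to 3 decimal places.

0.938

R1: clear=0.23, ¬large=1−0.79=0.21; AND[a·b] → w = 0.0483
R2: small=0.36, clear=0.23; AND[a·b] → w = 0.0828
R3: overcast=0.68, large=0.79; OR[a + b − a·b] → w = 0.9328
Rules with consequent 'medium': {R2, R3} → strengths 0.0828, 0.9328
Aggregate via t-conorm [a + b − a·b]: 0.9384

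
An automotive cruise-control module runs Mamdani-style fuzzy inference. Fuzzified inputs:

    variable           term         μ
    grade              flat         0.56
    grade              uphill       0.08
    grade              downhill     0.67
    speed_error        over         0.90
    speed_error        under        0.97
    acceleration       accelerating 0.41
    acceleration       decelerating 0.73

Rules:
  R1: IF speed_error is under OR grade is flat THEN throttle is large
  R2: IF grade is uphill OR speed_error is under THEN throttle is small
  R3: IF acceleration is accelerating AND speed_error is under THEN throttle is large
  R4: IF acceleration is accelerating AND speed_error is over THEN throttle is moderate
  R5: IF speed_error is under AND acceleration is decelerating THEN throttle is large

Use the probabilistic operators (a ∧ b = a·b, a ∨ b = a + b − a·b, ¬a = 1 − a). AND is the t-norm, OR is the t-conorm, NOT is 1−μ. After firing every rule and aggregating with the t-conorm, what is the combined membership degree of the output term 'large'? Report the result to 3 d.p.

0.998

R1: under=0.97, flat=0.56; OR[a + b − a·b] → w = 0.9868
R2: uphill=0.08, under=0.97; OR[a + b − a·b] → w = 0.9724
R3: accelerating=0.41, under=0.97; AND[a·b] → w = 0.3977
R4: accelerating=0.41, over=0.90; AND[a·b] → w = 0.3690
R5: under=0.97, decelerating=0.73; AND[a·b] → w = 0.7081
Rules with consequent 'large': {R1, R3, R5} → strengths 0.9868, 0.3977, 0.7081
Aggregate via t-conorm [a + b − a·b]: 0.9977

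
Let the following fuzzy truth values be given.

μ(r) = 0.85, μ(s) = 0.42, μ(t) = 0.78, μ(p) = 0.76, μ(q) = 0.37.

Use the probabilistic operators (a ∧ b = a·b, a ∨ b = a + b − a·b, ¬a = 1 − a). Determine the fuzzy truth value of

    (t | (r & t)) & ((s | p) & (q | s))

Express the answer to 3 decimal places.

0.506

r & t = a·b on (0.8500, 0.7800) = 0.6630
t | (r & t) = a + b − a·b on (0.7800, 0.6630) = 0.9259
s | p = a + b − a·b on (0.4200, 0.7600) = 0.8608
q | s = a + b − a·b on (0.3700, 0.4200) = 0.6346
(s | p) & (q | s) = a·b on (0.8608, 0.6346) = 0.5463
(t | (r & t)) & ((s | p) & (q | s)) = a·b on (0.9259, 0.5463) = 0.5058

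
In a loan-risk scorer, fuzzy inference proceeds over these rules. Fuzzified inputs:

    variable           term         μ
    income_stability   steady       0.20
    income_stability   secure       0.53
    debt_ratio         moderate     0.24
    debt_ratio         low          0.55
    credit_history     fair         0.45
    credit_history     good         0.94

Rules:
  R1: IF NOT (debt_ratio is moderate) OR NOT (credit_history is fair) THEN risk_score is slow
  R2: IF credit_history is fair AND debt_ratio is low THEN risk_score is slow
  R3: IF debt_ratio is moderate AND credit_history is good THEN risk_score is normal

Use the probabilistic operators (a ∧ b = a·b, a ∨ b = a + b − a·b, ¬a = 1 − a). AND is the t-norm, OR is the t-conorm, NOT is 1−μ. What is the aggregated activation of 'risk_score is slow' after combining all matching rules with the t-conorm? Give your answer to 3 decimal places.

0.919

R1: ¬moderate=1−0.24=0.76, ¬fair=1−0.45=0.55; OR[a + b − a·b] → w = 0.8920
R2: fair=0.45, low=0.55; AND[a·b] → w = 0.2475
R3: moderate=0.24, good=0.94; AND[a·b] → w = 0.2256
Rules with consequent 'slow': {R1, R2} → strengths 0.8920, 0.2475
Aggregate via t-conorm [a + b − a·b]: 0.9187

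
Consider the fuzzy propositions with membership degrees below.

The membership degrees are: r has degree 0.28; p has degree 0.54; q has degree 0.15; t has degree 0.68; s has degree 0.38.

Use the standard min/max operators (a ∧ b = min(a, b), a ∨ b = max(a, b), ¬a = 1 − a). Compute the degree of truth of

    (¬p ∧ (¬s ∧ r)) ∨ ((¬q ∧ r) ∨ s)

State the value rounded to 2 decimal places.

¬p = 1 − 0.54 = 0.46
¬s = 1 − 0.38 = 0.62
¬s ∧ r = min(a, b) on (0.62, 0.28) = 0.28
¬p ∧ (¬s ∧ r) = min(a, b) on (0.46, 0.28) = 0.28
¬q = 1 − 0.15 = 0.85
¬q ∧ r = min(a, b) on (0.85, 0.28) = 0.28
(¬q ∧ r) ∨ s = max(a, b) on (0.28, 0.38) = 0.38
(¬p ∧ (¬s ∧ r)) ∨ ((¬q ∧ r) ∨ s) = max(a, b) on (0.28, 0.38) = 0.38

0.38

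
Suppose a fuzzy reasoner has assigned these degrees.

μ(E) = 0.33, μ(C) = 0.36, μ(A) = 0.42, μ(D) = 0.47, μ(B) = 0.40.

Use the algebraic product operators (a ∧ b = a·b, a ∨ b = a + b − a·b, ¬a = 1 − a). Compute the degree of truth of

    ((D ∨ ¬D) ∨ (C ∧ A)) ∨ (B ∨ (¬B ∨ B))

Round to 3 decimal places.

¬D = 1 − 0.4700 = 0.5300
D ∨ ¬D = a + b − a·b on (0.4700, 0.5300) = 0.7509
C ∧ A = a·b on (0.3600, 0.4200) = 0.1512
(D ∨ ¬D) ∨ (C ∧ A) = a + b − a·b on (0.7509, 0.1512) = 0.7886
¬B = 1 − 0.4000 = 0.6000
¬B ∨ B = a + b − a·b on (0.6000, 0.4000) = 0.7600
B ∨ (¬B ∨ B) = a + b − a·b on (0.4000, 0.7600) = 0.8560
((D ∨ ¬D) ∨ (C ∧ A)) ∨ (B ∨ (¬B ∨ B)) = a + b − a·b on (0.7886, 0.8560) = 0.9696

0.970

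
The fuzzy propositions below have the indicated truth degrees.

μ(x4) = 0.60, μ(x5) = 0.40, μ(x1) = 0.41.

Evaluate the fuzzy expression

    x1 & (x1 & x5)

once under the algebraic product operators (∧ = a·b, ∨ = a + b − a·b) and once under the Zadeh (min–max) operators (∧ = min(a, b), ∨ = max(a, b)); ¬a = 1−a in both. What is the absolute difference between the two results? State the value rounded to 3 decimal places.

0.333

Under algebraic product:
  x1 & x5 = a·b on (0.4100, 0.4000) = 0.1640
  x1 & (x1 & x5) = a·b on (0.4100, 0.1640) = 0.0672
  → value = 0.0672
Under Zadeh (min–max):
  x1 & x5 = min(a, b) on (0.41, 0.40) = 0.40
  x1 & (x1 & x5) = min(a, b) on (0.41, 0.40) = 0.40
  → value = 0.4000
|0.0672 − 0.4000| = 0.333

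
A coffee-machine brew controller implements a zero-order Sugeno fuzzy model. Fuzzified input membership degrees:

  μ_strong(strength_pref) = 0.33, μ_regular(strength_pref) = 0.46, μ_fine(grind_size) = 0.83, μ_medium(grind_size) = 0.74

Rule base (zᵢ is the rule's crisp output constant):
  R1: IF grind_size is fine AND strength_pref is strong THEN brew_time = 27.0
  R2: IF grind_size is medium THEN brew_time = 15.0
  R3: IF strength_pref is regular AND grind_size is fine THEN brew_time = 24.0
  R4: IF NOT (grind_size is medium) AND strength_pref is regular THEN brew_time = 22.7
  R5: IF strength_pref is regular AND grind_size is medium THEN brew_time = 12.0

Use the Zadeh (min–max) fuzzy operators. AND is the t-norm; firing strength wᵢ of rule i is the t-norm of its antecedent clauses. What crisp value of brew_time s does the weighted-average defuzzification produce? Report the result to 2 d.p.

R1 (z=27.0): fine=0.83, strong=0.33; AND[min(a, b)] → w = 0.33
R2 (z=15.0): medium=0.74 → w = 0.74
R3 (z=24.0): regular=0.46, fine=0.83; AND[min(a, b)] → w = 0.46
R4 (z=22.7): ¬medium=1−0.74=0.26, regular=0.46; AND[min(a, b)] → w = 0.26
R5 (z=12.0): regular=0.46, medium=0.74; AND[min(a, b)] → w = 0.46
Weighted average = (0.33·27.0 + 0.74·15.0 + 0.46·24.0 + 0.26·22.7 + 0.46·12.0) / (0.33 + 0.74 + 0.46 + 0.26 + 0.46)
  = 42.4720 / 2.2500 = 18.88

18.88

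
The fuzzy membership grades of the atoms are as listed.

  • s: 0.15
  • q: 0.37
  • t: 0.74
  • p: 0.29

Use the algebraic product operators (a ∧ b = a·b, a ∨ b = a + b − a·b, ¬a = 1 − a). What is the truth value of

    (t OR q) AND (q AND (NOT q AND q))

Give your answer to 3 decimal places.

0.072

t OR q = a + b − a·b on (0.7400, 0.3700) = 0.8362
NOT q = 1 − 0.3700 = 0.6300
NOT q AND q = a·b on (0.6300, 0.3700) = 0.2331
q AND (NOT q AND q) = a·b on (0.3700, 0.2331) = 0.0862
(t OR q) AND (q AND (NOT q AND q)) = a·b on (0.8362, 0.0862) = 0.0721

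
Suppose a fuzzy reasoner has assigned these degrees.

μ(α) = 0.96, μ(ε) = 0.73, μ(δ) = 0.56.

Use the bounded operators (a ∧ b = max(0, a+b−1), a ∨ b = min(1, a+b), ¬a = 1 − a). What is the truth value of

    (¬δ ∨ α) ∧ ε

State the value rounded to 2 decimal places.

0.73

¬δ = 1 − 0.56 = 0.44
¬δ ∨ α = min(1, a+b) on (0.44, 0.96) = 1.00
(¬δ ∨ α) ∧ ε = max(0, a+b−1) on (1.00, 0.73) = 0.73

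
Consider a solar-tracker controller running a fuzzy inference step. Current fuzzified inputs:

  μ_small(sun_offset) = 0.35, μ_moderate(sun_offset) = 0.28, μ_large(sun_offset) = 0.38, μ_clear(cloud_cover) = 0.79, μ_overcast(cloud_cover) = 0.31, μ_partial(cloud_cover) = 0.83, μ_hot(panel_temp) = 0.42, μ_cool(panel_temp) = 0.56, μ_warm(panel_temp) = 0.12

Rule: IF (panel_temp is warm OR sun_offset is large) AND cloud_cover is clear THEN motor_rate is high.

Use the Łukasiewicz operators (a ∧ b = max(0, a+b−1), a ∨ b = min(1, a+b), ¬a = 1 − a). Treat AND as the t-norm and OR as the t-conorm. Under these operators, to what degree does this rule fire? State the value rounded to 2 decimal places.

0.29

firing strength: (warm=0.12 OR large=0.38) = 0.50; AND[max(0, a+b−1)] with clear=0.79 → w = 0.29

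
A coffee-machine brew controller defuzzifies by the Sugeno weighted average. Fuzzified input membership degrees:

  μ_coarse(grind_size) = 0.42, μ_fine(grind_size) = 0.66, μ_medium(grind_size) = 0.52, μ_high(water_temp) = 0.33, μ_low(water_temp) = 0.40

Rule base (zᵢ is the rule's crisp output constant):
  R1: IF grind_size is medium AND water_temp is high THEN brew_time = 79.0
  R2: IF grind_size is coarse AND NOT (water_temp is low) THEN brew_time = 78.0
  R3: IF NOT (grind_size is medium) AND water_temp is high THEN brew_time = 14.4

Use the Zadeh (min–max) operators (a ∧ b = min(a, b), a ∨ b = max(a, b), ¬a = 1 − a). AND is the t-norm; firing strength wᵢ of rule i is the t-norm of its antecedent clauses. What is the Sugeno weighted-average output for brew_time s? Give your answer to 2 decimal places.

58.87

R1 (z=79.0): medium=0.52, high=0.33; AND[min(a, b)] → w = 0.33
R2 (z=78.0): coarse=0.42, ¬low=1−0.40=0.60; AND[min(a, b)] → w = 0.42
R3 (z=14.4): ¬medium=1−0.52=0.48, high=0.33; AND[min(a, b)] → w = 0.33
Weighted average = (0.33·79.0 + 0.42·78.0 + 0.33·14.4) / (0.33 + 0.42 + 0.33)
  = 63.5820 / 1.0800 = 58.87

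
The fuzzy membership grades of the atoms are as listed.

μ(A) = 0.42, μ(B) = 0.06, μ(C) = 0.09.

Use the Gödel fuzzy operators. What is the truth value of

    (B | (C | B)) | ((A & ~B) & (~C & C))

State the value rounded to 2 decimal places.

C | B = max(a, b) on (0.09, 0.06) = 0.09
B | (C | B) = max(a, b) on (0.06, 0.09) = 0.09
~B = 1 − 0.06 = 0.94
A & ~B = min(a, b) on (0.42, 0.94) = 0.42
~C = 1 − 0.09 = 0.91
~C & C = min(a, b) on (0.91, 0.09) = 0.09
(A & ~B) & (~C & C) = min(a, b) on (0.42, 0.09) = 0.09
(B | (C | B)) | ((A & ~B) & (~C & C)) = max(a, b) on (0.09, 0.09) = 0.09

0.09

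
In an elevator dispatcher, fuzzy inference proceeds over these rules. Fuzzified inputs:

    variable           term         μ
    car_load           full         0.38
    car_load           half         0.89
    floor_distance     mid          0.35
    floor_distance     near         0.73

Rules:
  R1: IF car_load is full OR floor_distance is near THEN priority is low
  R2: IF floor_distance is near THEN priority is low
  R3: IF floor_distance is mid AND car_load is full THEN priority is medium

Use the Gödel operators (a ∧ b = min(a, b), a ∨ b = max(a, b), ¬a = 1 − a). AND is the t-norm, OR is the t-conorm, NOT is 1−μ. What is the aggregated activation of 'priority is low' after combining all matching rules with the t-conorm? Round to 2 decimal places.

0.73

R1: full=0.38, near=0.73; OR[max(a, b)] → w = 0.73
R2: near=0.73 → w = 0.73
R3: mid=0.35, full=0.38; AND[min(a, b)] → w = 0.35
Rules with consequent 'low': {R1, R2} → strengths 0.73, 0.73
Aggregate via t-conorm [max(a, b)]: 0.73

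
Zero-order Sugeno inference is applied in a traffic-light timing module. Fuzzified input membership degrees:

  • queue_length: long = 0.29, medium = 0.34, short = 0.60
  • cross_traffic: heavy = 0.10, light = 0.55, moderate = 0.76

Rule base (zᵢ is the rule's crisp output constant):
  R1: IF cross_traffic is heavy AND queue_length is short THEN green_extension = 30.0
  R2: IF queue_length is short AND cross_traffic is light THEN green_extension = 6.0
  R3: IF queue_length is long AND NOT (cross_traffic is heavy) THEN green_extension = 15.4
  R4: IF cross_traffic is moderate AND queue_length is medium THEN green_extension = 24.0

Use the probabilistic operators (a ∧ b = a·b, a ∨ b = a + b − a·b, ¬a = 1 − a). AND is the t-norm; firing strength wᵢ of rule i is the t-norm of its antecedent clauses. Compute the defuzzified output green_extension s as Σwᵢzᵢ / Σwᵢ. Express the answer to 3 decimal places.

15.396

R1 (z=30.0): heavy=0.10, short=0.60; AND[a·b] → w = 0.0600
R2 (z=6.0): short=0.60, light=0.55; AND[a·b] → w = 0.3300
R3 (z=15.4): long=0.29, ¬heavy=1−0.10=0.90; AND[a·b] → w = 0.2610
R4 (z=24.0): moderate=0.76, medium=0.34; AND[a·b] → w = 0.2584
Weighted average = (0.0600·30.0 + 0.3300·6.0 + 0.2610·15.4 + 0.2584·24.0) / (0.0600 + 0.3300 + 0.2610 + 0.2584)
  = 14.0010 / 0.9094 = 15.396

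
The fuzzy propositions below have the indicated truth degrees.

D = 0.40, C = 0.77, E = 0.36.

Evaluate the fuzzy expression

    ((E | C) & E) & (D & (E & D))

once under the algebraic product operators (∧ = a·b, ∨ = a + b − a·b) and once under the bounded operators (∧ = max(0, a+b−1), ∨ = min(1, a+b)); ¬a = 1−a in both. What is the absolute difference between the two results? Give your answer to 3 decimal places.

0.018

Under algebraic product:
  E | C = a + b − a·b on (0.3600, 0.7700) = 0.8528
  (E | C) & E = a·b on (0.8528, 0.3600) = 0.3070
  E & D = a·b on (0.3600, 0.4000) = 0.1440
  D & (E & D) = a·b on (0.4000, 0.1440) = 0.0576
  ((E | C) & E) & (D & (E & D)) = a·b on (0.3070, 0.0576) = 0.0177
  → value = 0.0177
Under bounded:
  E | C = min(1, a+b) on (0.36, 0.77) = 1.00
  (E | C) & E = max(0, a+b−1) on (1.00, 0.36) = 0.36
  E & D = max(0, a+b−1) on (0.36, 0.40) = 0.00
  D & (E & D) = max(0, a+b−1) on (0.40, 0.00) = 0.00
  ((E | C) & E) & (D & (E & D)) = max(0, a+b−1) on (0.36, 0.00) = 0.00
  → value = 0.0000
|0.0177 − 0.0000| = 0.018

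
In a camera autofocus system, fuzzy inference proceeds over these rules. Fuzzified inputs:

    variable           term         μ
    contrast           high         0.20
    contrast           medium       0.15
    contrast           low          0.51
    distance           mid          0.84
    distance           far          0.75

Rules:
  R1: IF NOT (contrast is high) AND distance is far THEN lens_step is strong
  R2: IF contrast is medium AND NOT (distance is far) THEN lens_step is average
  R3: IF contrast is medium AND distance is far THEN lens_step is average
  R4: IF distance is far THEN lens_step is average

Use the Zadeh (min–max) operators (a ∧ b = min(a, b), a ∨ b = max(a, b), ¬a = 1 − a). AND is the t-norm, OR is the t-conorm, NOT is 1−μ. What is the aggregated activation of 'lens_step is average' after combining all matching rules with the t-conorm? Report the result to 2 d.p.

0.75

R1: ¬high=1−0.20=0.80, far=0.75; AND[min(a, b)] → w = 0.75
R2: medium=0.15, ¬far=1−0.75=0.25; AND[min(a, b)] → w = 0.15
R3: medium=0.15, far=0.75; AND[min(a, b)] → w = 0.15
R4: far=0.75 → w = 0.75
Rules with consequent 'average': {R2, R3, R4} → strengths 0.15, 0.15, 0.75
Aggregate via t-conorm [max(a, b)]: 0.75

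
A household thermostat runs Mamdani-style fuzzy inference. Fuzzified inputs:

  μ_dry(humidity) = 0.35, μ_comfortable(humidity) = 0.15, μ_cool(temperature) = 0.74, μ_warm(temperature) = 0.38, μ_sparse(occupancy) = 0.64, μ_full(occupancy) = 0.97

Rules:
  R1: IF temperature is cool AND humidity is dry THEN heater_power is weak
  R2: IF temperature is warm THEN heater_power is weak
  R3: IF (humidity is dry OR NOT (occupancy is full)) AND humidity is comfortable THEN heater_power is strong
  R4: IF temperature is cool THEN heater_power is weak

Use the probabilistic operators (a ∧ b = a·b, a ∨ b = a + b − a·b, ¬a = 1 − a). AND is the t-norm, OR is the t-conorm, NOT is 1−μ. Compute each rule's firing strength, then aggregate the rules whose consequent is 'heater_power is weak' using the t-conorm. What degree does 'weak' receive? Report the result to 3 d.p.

R1: cool=0.74, dry=0.35; AND[a·b] → w = 0.2590
R2: warm=0.38 → w = 0.3800
R3: (dry=0.35 OR ¬full=1−0.97=0.03) = 0.3695; AND[a·b] with comfortable=0.15 → w = 0.0554
R4: cool=0.74 → w = 0.7400
Rules with consequent 'weak': {R1, R2, R4} → strengths 0.2590, 0.3800, 0.7400
Aggregate via t-conorm [a + b − a·b]: 0.8806

0.881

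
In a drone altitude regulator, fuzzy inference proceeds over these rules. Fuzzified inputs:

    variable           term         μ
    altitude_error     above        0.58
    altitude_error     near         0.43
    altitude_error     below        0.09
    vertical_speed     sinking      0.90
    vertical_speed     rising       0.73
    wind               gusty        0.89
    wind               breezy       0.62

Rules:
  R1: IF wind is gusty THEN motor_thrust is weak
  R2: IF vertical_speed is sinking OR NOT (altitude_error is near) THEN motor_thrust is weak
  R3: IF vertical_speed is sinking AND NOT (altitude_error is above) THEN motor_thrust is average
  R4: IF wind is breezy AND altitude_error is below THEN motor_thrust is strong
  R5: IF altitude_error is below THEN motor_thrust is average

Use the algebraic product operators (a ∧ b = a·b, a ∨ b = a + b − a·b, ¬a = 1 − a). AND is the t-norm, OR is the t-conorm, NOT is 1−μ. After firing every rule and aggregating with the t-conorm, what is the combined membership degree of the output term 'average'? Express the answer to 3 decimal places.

0.434

R1: gusty=0.89 → w = 0.8900
R2: sinking=0.90, ¬near=1−0.43=0.57; OR[a + b − a·b] → w = 0.9570
R3: sinking=0.90, ¬above=1−0.58=0.42; AND[a·b] → w = 0.3780
R4: breezy=0.62, below=0.09; AND[a·b] → w = 0.0558
R5: below=0.09 → w = 0.0900
Rules with consequent 'average': {R3, R5} → strengths 0.3780, 0.0900
Aggregate via t-conorm [a + b − a·b]: 0.4340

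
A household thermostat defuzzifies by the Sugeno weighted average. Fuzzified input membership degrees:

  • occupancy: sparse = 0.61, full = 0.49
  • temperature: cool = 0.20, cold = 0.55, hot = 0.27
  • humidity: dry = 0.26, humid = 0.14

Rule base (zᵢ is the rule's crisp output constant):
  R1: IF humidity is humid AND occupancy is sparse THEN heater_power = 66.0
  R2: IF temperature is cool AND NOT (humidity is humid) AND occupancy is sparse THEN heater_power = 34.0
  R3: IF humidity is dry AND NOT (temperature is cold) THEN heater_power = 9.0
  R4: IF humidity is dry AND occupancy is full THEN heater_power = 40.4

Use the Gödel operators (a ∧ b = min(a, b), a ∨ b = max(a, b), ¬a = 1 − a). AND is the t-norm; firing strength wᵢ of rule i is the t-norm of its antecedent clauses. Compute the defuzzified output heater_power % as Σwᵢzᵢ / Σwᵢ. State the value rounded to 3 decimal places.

R1 (z=66.0): humid=0.14, sparse=0.61; AND[min(a, b)] → w = 0.14
R2 (z=34.0): cool=0.20, ¬humid=1−0.14=0.86, sparse=0.61; AND[min(a, b)] → w = 0.20
R3 (z=9.0): dry=0.26, ¬cold=1−0.55=0.45; AND[min(a, b)] → w = 0.26
R4 (z=40.4): dry=0.26, full=0.49; AND[min(a, b)] → w = 0.26
Weighted average = (0.14·66.0 + 0.20·34.0 + 0.26·9.0 + 0.26·40.4) / (0.14 + 0.20 + 0.26 + 0.26)
  = 28.8840 / 0.8600 = 33.586

33.586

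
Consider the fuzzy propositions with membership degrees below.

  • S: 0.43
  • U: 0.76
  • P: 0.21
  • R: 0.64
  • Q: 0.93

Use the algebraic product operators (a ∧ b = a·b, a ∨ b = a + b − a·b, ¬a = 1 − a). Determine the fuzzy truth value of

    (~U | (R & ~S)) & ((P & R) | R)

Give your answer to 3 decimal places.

~U = 1 − 0.7600 = 0.2400
~S = 1 − 0.4300 = 0.5700
R & ~S = a·b on (0.6400, 0.5700) = 0.3648
~U | (R & ~S) = a + b − a·b on (0.2400, 0.3648) = 0.5172
P & R = a·b on (0.2100, 0.6400) = 0.1344
(P & R) | R = a + b − a·b on (0.1344, 0.6400) = 0.6884
(~U | (R & ~S)) & ((P & R) | R) = a·b on (0.5172, 0.6884) = 0.3561

0.356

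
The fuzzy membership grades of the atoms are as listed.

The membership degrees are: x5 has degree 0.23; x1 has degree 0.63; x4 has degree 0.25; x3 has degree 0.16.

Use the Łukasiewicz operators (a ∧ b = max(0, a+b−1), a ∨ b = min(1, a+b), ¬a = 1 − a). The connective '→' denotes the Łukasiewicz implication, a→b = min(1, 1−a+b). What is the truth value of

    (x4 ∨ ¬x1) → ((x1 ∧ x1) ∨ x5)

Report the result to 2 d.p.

¬x1 = 1 − 0.63 = 0.37
x4 ∨ ¬x1 = min(1, a+b) on (0.25, 0.37) = 0.62
x1 ∧ x1 = max(0, a+b−1) on (0.63, 0.63) = 0.26
(x1 ∧ x1) ∨ x5 = min(1, a+b) on (0.26, 0.23) = 0.49
(x4 ∨ ¬x1) → ((x1 ∧ x1) ∨ x5)  [Łukasiewicz: min(1, 1−a+b)] with a=0.62, b=0.49 → 0.87

0.87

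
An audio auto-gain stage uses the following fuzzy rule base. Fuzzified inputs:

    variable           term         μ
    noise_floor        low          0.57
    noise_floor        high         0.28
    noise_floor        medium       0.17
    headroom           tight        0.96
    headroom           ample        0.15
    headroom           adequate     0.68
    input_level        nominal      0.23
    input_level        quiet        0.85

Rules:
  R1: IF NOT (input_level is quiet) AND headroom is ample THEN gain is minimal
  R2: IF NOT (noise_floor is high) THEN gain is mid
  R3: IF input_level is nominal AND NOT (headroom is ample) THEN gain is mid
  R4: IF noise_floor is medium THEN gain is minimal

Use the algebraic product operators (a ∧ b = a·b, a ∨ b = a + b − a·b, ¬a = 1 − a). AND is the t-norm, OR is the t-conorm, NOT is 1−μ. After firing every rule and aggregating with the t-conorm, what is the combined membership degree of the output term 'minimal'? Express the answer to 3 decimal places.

0.189

R1: ¬quiet=1−0.85=0.15, ample=0.15; AND[a·b] → w = 0.0225
R2: ¬high=1−0.28=0.72 → w = 0.7200
R3: nominal=0.23, ¬ample=1−0.15=0.85; AND[a·b] → w = 0.1955
R4: medium=0.17 → w = 0.1700
Rules with consequent 'minimal': {R1, R4} → strengths 0.0225, 0.1700
Aggregate via t-conorm [a + b − a·b]: 0.1887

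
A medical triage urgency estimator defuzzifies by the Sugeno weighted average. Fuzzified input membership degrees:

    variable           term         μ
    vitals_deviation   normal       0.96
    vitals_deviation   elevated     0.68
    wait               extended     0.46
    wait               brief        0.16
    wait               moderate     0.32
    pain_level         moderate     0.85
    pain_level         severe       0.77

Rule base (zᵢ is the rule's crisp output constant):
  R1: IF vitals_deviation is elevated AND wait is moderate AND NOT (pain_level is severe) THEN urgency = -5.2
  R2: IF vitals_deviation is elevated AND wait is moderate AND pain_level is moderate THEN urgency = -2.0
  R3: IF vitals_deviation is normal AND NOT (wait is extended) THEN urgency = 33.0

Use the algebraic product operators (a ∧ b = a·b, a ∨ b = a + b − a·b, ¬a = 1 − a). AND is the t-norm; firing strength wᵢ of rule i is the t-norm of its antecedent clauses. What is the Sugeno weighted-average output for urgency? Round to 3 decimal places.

21.870

R1 (z=-5.2): elevated=0.68, moderate=0.32, ¬severe=1−0.77=0.23; AND[a·b] → w = 0.0500
R2 (z=-2.0): elevated=0.68, moderate=0.32, moderate=0.85; AND[a·b] → w = 0.1850
R3 (z=33.0): normal=0.96, ¬extended=1−0.46=0.54; AND[a·b] → w = 0.5184
Weighted average = (0.0500·-5.2 + 0.1850·-2.0 + 0.5184·33.0) / (0.0500 + 0.1850 + 0.5184)
  = 16.4770 / 0.7534 = 21.870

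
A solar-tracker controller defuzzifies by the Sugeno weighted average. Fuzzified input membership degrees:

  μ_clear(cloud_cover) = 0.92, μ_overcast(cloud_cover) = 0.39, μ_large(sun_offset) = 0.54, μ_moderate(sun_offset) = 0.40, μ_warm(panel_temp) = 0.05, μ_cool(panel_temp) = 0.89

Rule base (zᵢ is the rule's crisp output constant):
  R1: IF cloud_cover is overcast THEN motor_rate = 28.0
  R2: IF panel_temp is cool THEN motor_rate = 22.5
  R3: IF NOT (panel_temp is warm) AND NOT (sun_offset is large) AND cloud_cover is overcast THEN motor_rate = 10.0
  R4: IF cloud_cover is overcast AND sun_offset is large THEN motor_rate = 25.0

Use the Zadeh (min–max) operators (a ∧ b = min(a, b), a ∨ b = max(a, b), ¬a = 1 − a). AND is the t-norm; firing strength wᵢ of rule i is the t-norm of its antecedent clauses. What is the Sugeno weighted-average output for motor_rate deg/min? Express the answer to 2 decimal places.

21.65

R1 (z=28.0): overcast=0.39 → w = 0.39
R2 (z=22.5): cool=0.89 → w = 0.89
R3 (z=10.0): ¬warm=1−0.05=0.95, ¬large=1−0.54=0.46, overcast=0.39; AND[min(a, b)] → w = 0.39
R4 (z=25.0): overcast=0.39, large=0.54; AND[min(a, b)] → w = 0.39
Weighted average = (0.39·28.0 + 0.89·22.5 + 0.39·10.0 + 0.39·25.0) / (0.39 + 0.89 + 0.39 + 0.39)
  = 44.5950 / 2.0600 = 21.65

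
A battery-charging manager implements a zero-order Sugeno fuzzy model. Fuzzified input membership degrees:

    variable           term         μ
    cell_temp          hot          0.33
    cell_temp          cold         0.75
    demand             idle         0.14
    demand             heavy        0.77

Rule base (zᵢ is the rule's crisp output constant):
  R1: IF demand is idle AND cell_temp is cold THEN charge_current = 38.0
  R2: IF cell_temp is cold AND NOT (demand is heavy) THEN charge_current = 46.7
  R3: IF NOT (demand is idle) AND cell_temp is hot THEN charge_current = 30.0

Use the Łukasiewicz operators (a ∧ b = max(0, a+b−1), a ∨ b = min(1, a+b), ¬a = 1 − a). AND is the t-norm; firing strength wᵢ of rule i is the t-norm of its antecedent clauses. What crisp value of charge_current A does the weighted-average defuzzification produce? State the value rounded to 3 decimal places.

R1 (z=38.0): idle=0.14, cold=0.75; AND[max(0, a+b−1)] → w = 0.00
R2 (z=46.7): cold=0.75, ¬heavy=1−0.77=0.23; AND[max(0, a+b−1)] → w = 0.00
R3 (z=30.0): ¬idle=1−0.14=0.86, hot=0.33; AND[max(0, a+b−1)] → w = 0.19
Weighted average = (0.00·38.0 + 0.00·46.7 + 0.19·30.0) / (0.00 + 0.00 + 0.19)
  = 5.7000 / 0.1900 = 30.000

30.000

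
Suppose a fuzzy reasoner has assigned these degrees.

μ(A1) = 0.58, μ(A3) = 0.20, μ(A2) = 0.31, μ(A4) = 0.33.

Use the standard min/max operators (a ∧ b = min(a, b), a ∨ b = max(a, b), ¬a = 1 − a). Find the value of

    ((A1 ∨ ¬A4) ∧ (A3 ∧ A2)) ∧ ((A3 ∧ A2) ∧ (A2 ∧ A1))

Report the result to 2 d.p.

0.20

¬A4 = 1 − 0.33 = 0.67
A1 ∨ ¬A4 = max(a, b) on (0.58, 0.67) = 0.67
A3 ∧ A2 = min(a, b) on (0.20, 0.31) = 0.20
(A1 ∨ ¬A4) ∧ (A3 ∧ A2) = min(a, b) on (0.67, 0.20) = 0.20
A3 ∧ A2 = min(a, b) on (0.20, 0.31) = 0.20
A2 ∧ A1 = min(a, b) on (0.31, 0.58) = 0.31
(A3 ∧ A2) ∧ (A2 ∧ A1) = min(a, b) on (0.20, 0.31) = 0.20
((A1 ∨ ¬A4) ∧ (A3 ∧ A2)) ∧ ((A3 ∧ A2) ∧ (A2 ∧ A1)) = min(a, b) on (0.20, 0.20) = 0.20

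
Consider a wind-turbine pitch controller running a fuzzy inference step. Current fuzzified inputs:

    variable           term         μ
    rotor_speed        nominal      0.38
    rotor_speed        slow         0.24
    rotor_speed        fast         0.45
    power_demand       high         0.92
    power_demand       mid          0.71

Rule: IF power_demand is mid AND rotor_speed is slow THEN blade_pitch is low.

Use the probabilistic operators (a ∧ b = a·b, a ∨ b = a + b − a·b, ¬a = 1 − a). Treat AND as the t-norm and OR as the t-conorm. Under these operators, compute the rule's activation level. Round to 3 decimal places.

firing strength: mid=0.71, slow=0.24; AND[a·b] → w = 0.1704

0.170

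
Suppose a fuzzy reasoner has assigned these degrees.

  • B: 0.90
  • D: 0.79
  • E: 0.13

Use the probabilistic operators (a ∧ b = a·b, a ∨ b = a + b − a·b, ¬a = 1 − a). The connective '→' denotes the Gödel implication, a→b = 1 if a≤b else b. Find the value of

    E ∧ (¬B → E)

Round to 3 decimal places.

¬B = 1 − 0.9000 = 0.1000
¬B → E  [Gödel: 1 if a≤b else b] with a=0.1000, b=0.1300 → 1.0000
E ∧ (¬B → E) = a·b on (0.1300, 1.0000) = 0.1300

0.130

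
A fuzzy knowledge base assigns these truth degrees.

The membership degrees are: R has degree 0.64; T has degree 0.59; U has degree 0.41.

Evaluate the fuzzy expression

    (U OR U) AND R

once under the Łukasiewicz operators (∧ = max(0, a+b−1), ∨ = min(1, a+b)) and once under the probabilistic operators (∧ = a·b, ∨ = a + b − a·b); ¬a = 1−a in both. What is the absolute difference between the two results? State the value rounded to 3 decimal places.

0.043

Under Łukasiewicz:
  U OR U = min(1, a+b) on (0.41, 0.41) = 0.82
  (U OR U) AND R = max(0, a+b−1) on (0.82, 0.64) = 0.46
  → value = 0.4600
Under probabilistic:
  U OR U = a + b − a·b on (0.4100, 0.4100) = 0.6519
  (U OR U) AND R = a·b on (0.6519, 0.6400) = 0.4172
  → value = 0.4172
|0.4600 − 0.4172| = 0.043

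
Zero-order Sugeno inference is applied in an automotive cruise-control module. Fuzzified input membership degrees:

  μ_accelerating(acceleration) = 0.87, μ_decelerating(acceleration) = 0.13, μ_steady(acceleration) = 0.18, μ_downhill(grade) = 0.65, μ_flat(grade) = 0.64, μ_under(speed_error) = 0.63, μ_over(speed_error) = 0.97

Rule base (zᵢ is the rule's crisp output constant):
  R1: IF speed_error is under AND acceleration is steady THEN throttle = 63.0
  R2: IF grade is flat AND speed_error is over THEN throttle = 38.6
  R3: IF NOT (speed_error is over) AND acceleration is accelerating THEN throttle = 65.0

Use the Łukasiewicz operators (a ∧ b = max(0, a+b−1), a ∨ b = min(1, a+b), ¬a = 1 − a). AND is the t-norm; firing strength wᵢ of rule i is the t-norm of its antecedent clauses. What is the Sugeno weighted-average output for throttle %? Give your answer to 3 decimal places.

38.600

R1 (z=63.0): under=0.63, steady=0.18; AND[max(0, a+b−1)] → w = 0.00
R2 (z=38.6): flat=0.64, over=0.97; AND[max(0, a+b−1)] → w = 0.61
R3 (z=65.0): ¬over=1−0.97=0.03, accelerating=0.87; AND[max(0, a+b−1)] → w = 0.00
Weighted average = (0.00·63.0 + 0.61·38.6 + 0.00·65.0) / (0.00 + 0.61 + 0.00)
  = 23.5460 / 0.6100 = 38.600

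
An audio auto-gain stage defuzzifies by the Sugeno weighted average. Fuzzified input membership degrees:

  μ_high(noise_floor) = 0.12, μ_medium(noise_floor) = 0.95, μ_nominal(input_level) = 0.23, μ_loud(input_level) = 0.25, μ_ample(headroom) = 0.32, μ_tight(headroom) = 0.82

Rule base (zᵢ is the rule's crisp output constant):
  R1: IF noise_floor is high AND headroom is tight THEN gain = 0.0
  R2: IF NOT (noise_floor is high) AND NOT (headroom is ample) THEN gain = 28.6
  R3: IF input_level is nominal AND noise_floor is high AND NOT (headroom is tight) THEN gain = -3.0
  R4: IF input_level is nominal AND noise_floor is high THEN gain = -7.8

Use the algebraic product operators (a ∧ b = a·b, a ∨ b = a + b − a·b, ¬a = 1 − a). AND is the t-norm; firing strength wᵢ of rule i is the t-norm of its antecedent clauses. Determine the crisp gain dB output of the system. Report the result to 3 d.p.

R1 (z=0.0): high=0.12, tight=0.82; AND[a·b] → w = 0.0984
R2 (z=28.6): ¬high=1−0.12=0.88, ¬ample=1−0.32=0.68; AND[a·b] → w = 0.5984
R3 (z=-3.0): nominal=0.23, high=0.12, ¬tight=1−0.82=0.18; AND[a·b] → w = 0.0050
R4 (z=-7.8): nominal=0.23, high=0.12; AND[a·b] → w = 0.0276
Weighted average = (0.0984·0.0 + 0.5984·28.6 + 0.0050·-3.0 + 0.0276·-7.8) / (0.0984 + 0.5984 + 0.0050 + 0.0276)
  = 16.8841 / 0.7294 = 23.149

23.149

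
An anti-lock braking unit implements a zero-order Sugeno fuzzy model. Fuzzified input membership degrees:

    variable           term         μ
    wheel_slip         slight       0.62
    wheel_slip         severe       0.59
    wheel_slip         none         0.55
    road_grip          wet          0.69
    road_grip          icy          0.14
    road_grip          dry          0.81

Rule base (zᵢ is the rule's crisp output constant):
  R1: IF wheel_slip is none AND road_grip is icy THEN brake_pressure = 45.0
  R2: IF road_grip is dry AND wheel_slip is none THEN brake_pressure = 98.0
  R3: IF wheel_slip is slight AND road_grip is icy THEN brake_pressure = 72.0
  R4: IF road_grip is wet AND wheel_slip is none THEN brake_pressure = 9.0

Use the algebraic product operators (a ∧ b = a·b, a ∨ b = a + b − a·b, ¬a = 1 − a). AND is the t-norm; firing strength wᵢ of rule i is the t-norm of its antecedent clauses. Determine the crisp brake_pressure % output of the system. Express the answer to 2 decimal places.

57.43

R1 (z=45.0): none=0.55, icy=0.14; AND[a·b] → w = 0.0770
R2 (z=98.0): dry=0.81, none=0.55; AND[a·b] → w = 0.4455
R3 (z=72.0): slight=0.62, icy=0.14; AND[a·b] → w = 0.0868
R4 (z=9.0): wet=0.69, none=0.55; AND[a·b] → w = 0.3795
Weighted average = (0.0770·45.0 + 0.4455·98.0 + 0.0868·72.0 + 0.3795·9.0) / (0.0770 + 0.4455 + 0.0868 + 0.3795)
  = 56.7891 / 0.9888 = 57.43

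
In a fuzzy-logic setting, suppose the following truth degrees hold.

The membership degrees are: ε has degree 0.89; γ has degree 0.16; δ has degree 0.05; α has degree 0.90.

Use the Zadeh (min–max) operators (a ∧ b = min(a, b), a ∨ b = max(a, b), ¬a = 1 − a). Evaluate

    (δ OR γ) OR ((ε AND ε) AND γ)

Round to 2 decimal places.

0.16

δ OR γ = max(a, b) on (0.05, 0.16) = 0.16
ε AND ε = min(a, b) on (0.89, 0.89) = 0.89
(ε AND ε) AND γ = min(a, b) on (0.89, 0.16) = 0.16
(δ OR γ) OR ((ε AND ε) AND γ) = max(a, b) on (0.16, 0.16) = 0.16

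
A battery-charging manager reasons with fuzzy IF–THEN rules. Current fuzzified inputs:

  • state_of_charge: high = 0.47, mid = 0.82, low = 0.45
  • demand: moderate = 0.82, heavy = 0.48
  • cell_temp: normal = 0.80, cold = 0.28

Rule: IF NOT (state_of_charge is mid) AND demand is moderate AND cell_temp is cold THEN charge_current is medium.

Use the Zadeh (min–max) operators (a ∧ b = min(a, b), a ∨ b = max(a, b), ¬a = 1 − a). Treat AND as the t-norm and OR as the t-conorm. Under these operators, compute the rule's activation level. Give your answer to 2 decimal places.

0.18

firing strength: ¬mid=1−0.82=0.18, moderate=0.82, cold=0.28; AND[min(a, b)] → w = 0.18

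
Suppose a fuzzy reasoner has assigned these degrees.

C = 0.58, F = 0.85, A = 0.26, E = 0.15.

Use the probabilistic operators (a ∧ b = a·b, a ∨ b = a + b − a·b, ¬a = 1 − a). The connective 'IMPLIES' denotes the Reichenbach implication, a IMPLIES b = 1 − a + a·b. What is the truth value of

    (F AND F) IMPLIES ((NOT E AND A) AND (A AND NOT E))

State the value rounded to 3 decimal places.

F AND F = a·b on (0.8500, 0.8500) = 0.7225
NOT E = 1 − 0.1500 = 0.8500
NOT E AND A = a·b on (0.8500, 0.2600) = 0.2210
NOT E = 1 − 0.1500 = 0.8500
A AND NOT E = a·b on (0.2600, 0.8500) = 0.2210
(NOT E AND A) AND (A AND NOT E) = a·b on (0.2210, 0.2210) = 0.0488
(F AND F) IMPLIES ((NOT E AND A) AND (A AND NOT E))  [Reichenbach: 1 − a + a·b] with a=0.7225, b=0.0488 → 0.3128

0.313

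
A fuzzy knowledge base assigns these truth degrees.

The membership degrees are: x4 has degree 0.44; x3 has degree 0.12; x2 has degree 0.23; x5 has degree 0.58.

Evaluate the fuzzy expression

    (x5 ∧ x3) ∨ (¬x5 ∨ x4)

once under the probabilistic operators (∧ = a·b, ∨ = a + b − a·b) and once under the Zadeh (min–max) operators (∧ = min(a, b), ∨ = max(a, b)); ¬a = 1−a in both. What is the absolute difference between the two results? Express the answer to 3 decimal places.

0.258

Under probabilistic:
  x5 ∧ x3 = a·b on (0.5800, 0.1200) = 0.0696
  ¬x5 = 1 − 0.5800 = 0.4200
  ¬x5 ∨ x4 = a + b − a·b on (0.4200, 0.4400) = 0.6752
  (x5 ∧ x3) ∨ (¬x5 ∨ x4) = a + b − a·b on (0.0696, 0.6752) = 0.6978
  → value = 0.6978
Under Zadeh (min–max):
  x5 ∧ x3 = min(a, b) on (0.58, 0.12) = 0.12
  ¬x5 = 1 − 0.58 = 0.42
  ¬x5 ∨ x4 = max(a, b) on (0.42, 0.44) = 0.44
  (x5 ∧ x3) ∨ (¬x5 ∨ x4) = max(a, b) on (0.12, 0.44) = 0.44
  → value = 0.4400
|0.6978 − 0.4400| = 0.258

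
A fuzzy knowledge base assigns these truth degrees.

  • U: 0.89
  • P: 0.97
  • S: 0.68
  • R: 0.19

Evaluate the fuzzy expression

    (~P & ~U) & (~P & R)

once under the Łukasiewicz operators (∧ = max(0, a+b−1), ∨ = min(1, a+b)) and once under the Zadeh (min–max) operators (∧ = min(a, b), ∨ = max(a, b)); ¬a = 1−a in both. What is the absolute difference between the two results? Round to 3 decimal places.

Under Łukasiewicz:
  ~P = 1 − 0.97 = 0.03
  ~U = 1 − 0.89 = 0.11
  ~P & ~U = max(0, a+b−1) on (0.03, 0.11) = 0.00
  ~P = 1 − 0.97 = 0.03
  ~P & R = max(0, a+b−1) on (0.03, 0.19) = 0.00
  (~P & ~U) & (~P & R) = max(0, a+b−1) on (0.00, 0.00) = 0.00
  → value = 0.0000
Under Zadeh (min–max):
  ~P = 1 − 0.97 = 0.03
  ~U = 1 − 0.89 = 0.11
  ~P & ~U = min(a, b) on (0.03, 0.11) = 0.03
  ~P = 1 − 0.97 = 0.03
  ~P & R = min(a, b) on (0.03, 0.19) = 0.03
  (~P & ~U) & (~P & R) = min(a, b) on (0.03, 0.03) = 0.03
  → value = 0.0300
|0.0000 − 0.0300| = 0.030

0.030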